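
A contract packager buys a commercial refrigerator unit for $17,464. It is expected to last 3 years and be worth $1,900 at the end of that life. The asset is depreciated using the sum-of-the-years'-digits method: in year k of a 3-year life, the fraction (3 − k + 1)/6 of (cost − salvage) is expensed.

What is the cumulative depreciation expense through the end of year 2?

$12,970

Depreciable base = $17,464 − $1,900 = $15,564.
Sum of the years' digits = 3+2+1 = 6.
Year 1: $15,564 × 3/6 = $7,782. Book value $9,682.
Year 2: $15,564 × 2/6 = $5,188. Book value $4,494.
Accumulated through year 2 = $17,464 − $4,494 = $12,970.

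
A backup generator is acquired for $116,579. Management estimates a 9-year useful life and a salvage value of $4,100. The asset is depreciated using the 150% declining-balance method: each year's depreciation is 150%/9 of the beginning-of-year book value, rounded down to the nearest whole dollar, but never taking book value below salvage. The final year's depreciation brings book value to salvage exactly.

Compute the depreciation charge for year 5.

Depreciable base = $116,579 − $4,100 = $112,479.
Year 1: ⌊$116,579 × 150%/9⌋ = $19,429. Book value $97,150.
Year 2: ⌊$97,150 × 150%/9⌋ = $16,191. Book value $80,959.
Year 3: ⌊$80,959 × 150%/9⌋ = $13,493. Book value $67,466.
Year 4: ⌊$67,466 × 150%/9⌋ = $11,244. Book value $56,222.
Year 5: ⌊$56,222 × 150%/9⌋ = $9,370. Book value $46,852.

$9,370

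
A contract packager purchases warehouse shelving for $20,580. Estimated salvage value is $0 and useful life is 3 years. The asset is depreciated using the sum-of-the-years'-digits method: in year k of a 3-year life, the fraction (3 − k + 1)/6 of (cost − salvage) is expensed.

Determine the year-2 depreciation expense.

Depreciable base = $20,580 − $0 = $20,580.
Sum of the years' digits = 3+2+1 = 6.
Year 1: $20,580 × 3/6 = $10,290. Book value $10,290.
Year 2: $20,580 × 2/6 = $6,860. Book value $3,430.

$6,860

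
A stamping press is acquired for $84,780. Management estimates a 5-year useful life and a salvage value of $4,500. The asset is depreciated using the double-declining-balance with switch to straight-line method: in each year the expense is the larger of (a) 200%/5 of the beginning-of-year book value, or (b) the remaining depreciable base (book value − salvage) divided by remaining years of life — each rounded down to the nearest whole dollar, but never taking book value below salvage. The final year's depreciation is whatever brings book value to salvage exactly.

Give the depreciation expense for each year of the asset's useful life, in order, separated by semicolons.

Depreciable base = $84,780 − $4,500 = $80,280.
Year 1: DB = ⌊$84,780 × 200%/5⌋ = $33,912; SL = ⌊$80,280/5⌋ = $16,056 → take DB $33,912. Book value $50,868.
Year 2: DB = ⌊$50,868 × 200%/5⌋ = $20,347; SL = ⌊$46,368/4⌋ = $11,592 → take DB $20,347. Book value $30,521.
Year 3: DB = ⌊$30,521 × 200%/5⌋ = $12,208; SL = ⌊$26,021/3⌋ = $8,673 → take DB $12,208. Book value $18,313.
Year 4: DB = ⌊$18,313 × 200%/5⌋ = $7,325; SL = ⌊$13,813/2⌋ = $6,906 → take DB $7,325. Book value $10,988.
Year 5 (final): $10,988 − $4,500 = $6,488. Book value $4,500.

$33,912; $20,347; $12,208; $7,325; $6,488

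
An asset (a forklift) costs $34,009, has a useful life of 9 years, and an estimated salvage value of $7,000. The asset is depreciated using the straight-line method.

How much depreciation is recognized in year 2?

Depreciable base = $34,009 − $7,000 = $27,009.
Annual expense = $27,009 / 9 = $3,001.

$3,001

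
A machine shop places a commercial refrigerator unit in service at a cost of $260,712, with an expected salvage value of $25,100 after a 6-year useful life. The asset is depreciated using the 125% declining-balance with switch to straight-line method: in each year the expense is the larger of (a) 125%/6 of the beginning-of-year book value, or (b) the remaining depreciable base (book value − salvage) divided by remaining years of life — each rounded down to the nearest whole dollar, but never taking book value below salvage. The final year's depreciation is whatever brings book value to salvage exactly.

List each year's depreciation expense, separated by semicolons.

Depreciable base = $260,712 − $25,100 = $235,612.
Year 1: DB = ⌊$260,712 × 125%/6⌋ = $54,315; SL = ⌊$235,612/6⌋ = $39,268 → take DB $54,315. Book value $206,397.
Year 2: DB = ⌊$206,397 × 125%/6⌋ = $42,999; SL = ⌊$181,297/5⌋ = $36,259 → take DB $42,999. Book value $163,398.
Year 3: DB = ⌊$163,398 × 125%/6⌋ = $34,041; SL = ⌊$138,298/4⌋ = $34,574 → take SL $34,574. Book value $128,824.
Year 4: DB = ⌊$128,824 × 125%/6⌋ = $26,838; SL = ⌊$103,724/3⌋ = $34,574 → take SL $34,574. Book value $94,250.
Year 5: DB = ⌊$94,250 × 125%/6⌋ = $19,635; SL = ⌊$69,150/2⌋ = $34,575 → take SL $34,575. Book value $59,675.
Year 6 (final): $59,675 − $25,100 = $34,575. Book value $25,100.

$54,315; $42,999; $34,574; $34,574; $34,575; $34,575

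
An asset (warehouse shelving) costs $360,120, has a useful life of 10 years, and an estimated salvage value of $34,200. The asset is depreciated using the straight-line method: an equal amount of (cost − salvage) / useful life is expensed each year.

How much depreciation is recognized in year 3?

$32,592

Depreciable base = $360,120 − $34,200 = $325,920.
Annual expense = $325,920 / 10 = $32,592.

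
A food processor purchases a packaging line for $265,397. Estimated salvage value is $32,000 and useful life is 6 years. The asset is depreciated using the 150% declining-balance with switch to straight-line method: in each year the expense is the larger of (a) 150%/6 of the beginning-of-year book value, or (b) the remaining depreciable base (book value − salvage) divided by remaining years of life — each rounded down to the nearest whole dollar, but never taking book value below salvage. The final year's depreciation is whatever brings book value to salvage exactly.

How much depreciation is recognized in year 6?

Depreciable base = $265,397 − $32,000 = $233,397.
Year 1: DB = ⌊$265,397 × 150%/6⌋ = $66,349; SL = ⌊$233,397/6⌋ = $38,899 → take DB $66,349. Book value $199,048.
Year 2: DB = ⌊$199,048 × 150%/6⌋ = $49,762; SL = ⌊$167,048/5⌋ = $33,409 → take DB $49,762. Book value $149,286.
Year 3: DB = ⌊$149,286 × 150%/6⌋ = $37,321; SL = ⌊$117,286/4⌋ = $29,321 → take DB $37,321. Book value $111,965.
Year 4: DB = ⌊$111,965 × 150%/6⌋ = $27,991; SL = ⌊$79,965/3⌋ = $26,655 → take DB $27,991. Book value $83,974.
Year 5: DB = ⌊$83,974 × 150%/6⌋ = $20,993; SL = ⌊$51,974/2⌋ = $25,987 → take SL $25,987. Book value $57,987.
Year 6 (final): $57,987 − $32,000 = $25,987. Book value $32,000.

$25,987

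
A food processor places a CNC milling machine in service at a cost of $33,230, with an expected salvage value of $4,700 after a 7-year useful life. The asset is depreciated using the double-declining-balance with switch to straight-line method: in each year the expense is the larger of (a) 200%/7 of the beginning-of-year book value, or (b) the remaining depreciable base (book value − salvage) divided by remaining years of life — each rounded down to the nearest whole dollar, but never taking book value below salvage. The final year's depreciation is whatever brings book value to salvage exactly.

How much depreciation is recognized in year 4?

$3,460

Depreciable base = $33,230 − $4,700 = $28,530.
Year 1: DB = ⌊$33,230 × 200%/7⌋ = $9,494; SL = ⌊$28,530/7⌋ = $4,075 → take DB $9,494. Book value $23,736.
Year 2: DB = ⌊$23,736 × 200%/7⌋ = $6,781; SL = ⌊$19,036/6⌋ = $3,172 → take DB $6,781. Book value $16,955.
Year 3: DB = ⌊$16,955 × 200%/7⌋ = $4,844; SL = ⌊$12,255/5⌋ = $2,451 → take DB $4,844. Book value $12,111.
Year 4: DB = ⌊$12,111 × 200%/7⌋ = $3,460; SL = ⌊$7,411/4⌋ = $1,852 → take DB $3,460. Book value $8,651.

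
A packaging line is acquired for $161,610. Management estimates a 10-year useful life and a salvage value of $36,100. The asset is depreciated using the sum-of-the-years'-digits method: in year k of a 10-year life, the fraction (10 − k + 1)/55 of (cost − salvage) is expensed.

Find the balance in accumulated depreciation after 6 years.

$102,690

Depreciable base = $161,610 − $36,100 = $125,510.
Sum of the years' digits = 10+9+8+7+6+5+4+3+2+1 = 55.
Year 1: $125,510 × 10/55 = $22,820. Book value $138,790.
Year 2: $125,510 × 9/55 = $20,538. Book value $118,252.
Year 3: $125,510 × 8/55 = $18,256. Book value $99,996.
Year 4: $125,510 × 7/55 = $15,974. Book value $84,022.
Year 5: $125,510 × 6/55 = $13,692. Book value $70,330.
Year 6: $125,510 × 5/55 = $11,410. Book value $58,920.
Accumulated through year 6 = $161,610 − $58,920 = $102,690.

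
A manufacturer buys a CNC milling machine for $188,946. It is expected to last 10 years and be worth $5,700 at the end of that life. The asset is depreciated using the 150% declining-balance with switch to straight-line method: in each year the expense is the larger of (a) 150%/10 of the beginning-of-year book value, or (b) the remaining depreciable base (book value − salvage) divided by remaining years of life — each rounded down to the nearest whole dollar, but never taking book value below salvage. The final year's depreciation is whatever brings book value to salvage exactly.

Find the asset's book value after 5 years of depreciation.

$83,145

Depreciable base = $188,946 − $5,700 = $183,246.
Year 1: DB = ⌊$188,946 × 150%/10⌋ = $28,341; SL = ⌊$183,246/10⌋ = $18,324 → take DB $28,341. Book value $160,605.
Year 2: DB = ⌊$160,605 × 150%/10⌋ = $24,090; SL = ⌊$154,905/9⌋ = $17,211 → take DB $24,090. Book value $136,515.
Year 3: DB = ⌊$136,515 × 150%/10⌋ = $20,477; SL = ⌊$130,815/8⌋ = $16,351 → take DB $20,477. Book value $116,038.
Year 4: DB = ⌊$116,038 × 150%/10⌋ = $17,405; SL = ⌊$110,338/7⌋ = $15,762 → take DB $17,405. Book value $98,633.
Year 5: DB = ⌊$98,633 × 150%/10⌋ = $14,794; SL = ⌊$92,933/6⌋ = $15,488 → take SL $15,488. Book value $83,145.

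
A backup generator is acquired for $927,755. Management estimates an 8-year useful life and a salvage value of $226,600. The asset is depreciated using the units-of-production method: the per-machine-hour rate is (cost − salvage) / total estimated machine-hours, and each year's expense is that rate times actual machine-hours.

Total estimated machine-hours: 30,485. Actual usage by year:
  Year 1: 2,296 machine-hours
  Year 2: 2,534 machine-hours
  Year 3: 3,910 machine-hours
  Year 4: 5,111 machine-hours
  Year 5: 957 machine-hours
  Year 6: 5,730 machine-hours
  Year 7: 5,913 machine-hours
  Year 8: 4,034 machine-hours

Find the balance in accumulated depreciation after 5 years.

Depreciable base = $927,755 − $226,600 = $701,155.
Rate = $701,155 / 30,485 machine-hours = $23 per machine-hour.
Year 1: 2,296 × $23 = $52,808. Book value $874,947.
Year 2: 2,534 × $23 = $58,282. Book value $816,665.
Year 3: 3,910 × $23 = $89,930. Book value $726,735.
Year 4: 5,111 × $23 = $117,553. Book value $609,182.
Year 5: 957 × $23 = $22,011. Book value $587,171.
Accumulated through year 5 = $927,755 − $587,171 = $340,584.

$340,584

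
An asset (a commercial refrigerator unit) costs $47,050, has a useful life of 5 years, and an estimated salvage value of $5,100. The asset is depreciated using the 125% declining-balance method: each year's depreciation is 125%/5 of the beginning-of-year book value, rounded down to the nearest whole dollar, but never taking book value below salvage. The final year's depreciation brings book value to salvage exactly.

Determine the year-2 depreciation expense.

Depreciable base = $47,050 − $5,100 = $41,950.
Year 1: ⌊$47,050 × 125%/5⌋ = $11,762. Book value $35,288.
Year 2: ⌊$35,288 × 125%/5⌋ = $8,822. Book value $26,466.

$8,822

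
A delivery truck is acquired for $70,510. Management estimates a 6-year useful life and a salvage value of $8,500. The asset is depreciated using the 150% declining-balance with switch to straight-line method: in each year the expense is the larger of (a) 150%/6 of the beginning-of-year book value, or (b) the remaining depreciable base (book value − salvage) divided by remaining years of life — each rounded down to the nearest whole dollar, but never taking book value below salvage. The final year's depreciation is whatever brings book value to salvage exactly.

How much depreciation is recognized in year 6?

Depreciable base = $70,510 − $8,500 = $62,010.
Year 1: DB = ⌊$70,510 × 150%/6⌋ = $17,627; SL = ⌊$62,010/6⌋ = $10,335 → take DB $17,627. Book value $52,883.
Year 2: DB = ⌊$52,883 × 150%/6⌋ = $13,220; SL = ⌊$44,383/5⌋ = $8,876 → take DB $13,220. Book value $39,663.
Year 3: DB = ⌊$39,663 × 150%/6⌋ = $9,915; SL = ⌊$31,163/4⌋ = $7,790 → take DB $9,915. Book value $29,748.
Year 4: DB = ⌊$29,748 × 150%/6⌋ = $7,437; SL = ⌊$21,248/3⌋ = $7,082 → take DB $7,437. Book value $22,311.
Year 5: DB = ⌊$22,311 × 150%/6⌋ = $5,577; SL = ⌊$13,811/2⌋ = $6,905 → take SL $6,905. Book value $15,406.
Year 6 (final): $15,406 − $8,500 = $6,906. Book value $8,500.

$6,906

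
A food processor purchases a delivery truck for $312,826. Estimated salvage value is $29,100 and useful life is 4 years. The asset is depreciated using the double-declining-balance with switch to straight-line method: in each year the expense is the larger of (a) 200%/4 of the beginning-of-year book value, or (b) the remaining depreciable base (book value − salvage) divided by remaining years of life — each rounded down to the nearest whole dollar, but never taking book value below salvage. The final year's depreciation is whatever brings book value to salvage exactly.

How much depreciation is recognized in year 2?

Depreciable base = $312,826 − $29,100 = $283,726.
Year 1: DB = ⌊$312,826 × 200%/4⌋ = $156,413; SL = ⌊$283,726/4⌋ = $70,931 → take DB $156,413. Book value $156,413.
Year 2: DB = ⌊$156,413 × 200%/4⌋ = $78,206; SL = ⌊$127,313/3⌋ = $42,437 → take DB $78,206. Book value $78,207.

$78,206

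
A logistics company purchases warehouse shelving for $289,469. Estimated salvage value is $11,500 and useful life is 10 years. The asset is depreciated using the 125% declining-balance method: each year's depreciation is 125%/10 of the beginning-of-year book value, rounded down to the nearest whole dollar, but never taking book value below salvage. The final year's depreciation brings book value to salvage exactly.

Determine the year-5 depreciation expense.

Depreciable base = $289,469 − $11,500 = $277,969.
Year 1: ⌊$289,469 × 125%/10⌋ = $36,183. Book value $253,286.
Year 2: ⌊$253,286 × 125%/10⌋ = $31,660. Book value $221,626.
Year 3: ⌊$221,626 × 125%/10⌋ = $27,703. Book value $193,923.
Year 4: ⌊$193,923 × 125%/10⌋ = $24,240. Book value $169,683.
Year 5: ⌊$169,683 × 125%/10⌋ = $21,210. Book value $148,473.

$21,210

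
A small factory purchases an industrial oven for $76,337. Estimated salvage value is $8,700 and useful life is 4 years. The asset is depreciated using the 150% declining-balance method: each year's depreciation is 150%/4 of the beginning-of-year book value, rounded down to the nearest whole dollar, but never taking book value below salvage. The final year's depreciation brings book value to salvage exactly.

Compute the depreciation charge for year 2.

$17,891

Depreciable base = $76,337 − $8,700 = $67,637.
Year 1: ⌊$76,337 × 150%/4⌋ = $28,626. Book value $47,711.
Year 2: ⌊$47,711 × 150%/4⌋ = $17,891. Book value $29,820.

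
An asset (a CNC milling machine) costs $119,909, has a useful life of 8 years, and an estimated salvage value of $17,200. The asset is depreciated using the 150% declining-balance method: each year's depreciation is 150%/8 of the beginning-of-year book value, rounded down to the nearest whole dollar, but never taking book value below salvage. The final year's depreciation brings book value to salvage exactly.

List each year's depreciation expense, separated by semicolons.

$22,482; $18,267; $14,842; $12,059; $9,798; $7,961; $6,468; $10,832

Depreciable base = $119,909 − $17,200 = $102,709.
Year 1: ⌊$119,909 × 150%/8⌋ = $22,482. Book value $97,427.
Year 2: ⌊$97,427 × 150%/8⌋ = $18,267. Book value $79,160.
Year 3: ⌊$79,160 × 150%/8⌋ = $14,842. Book value $64,318.
Year 4: ⌊$64,318 × 150%/8⌋ = $12,059. Book value $52,259.
Year 5: ⌊$52,259 × 150%/8⌋ = $9,798. Book value $42,461.
Year 6: ⌊$42,461 × 150%/8⌋ = $7,961. Book value $34,500.
Year 7: ⌊$34,500 × 150%/8⌋ = $6,468. Book value $28,032.
Year 8 (final): $28,032 − $17,200 = $10,832. Book value $17,200.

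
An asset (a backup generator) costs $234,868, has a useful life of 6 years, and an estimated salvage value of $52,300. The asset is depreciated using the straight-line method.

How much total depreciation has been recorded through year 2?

Depreciable base = $234,868 − $52,300 = $182,568.
Annual expense = $182,568 / 6 = $30,428.
End of year 1: book value $204,440.
End of year 2: book value $174,012.
Accumulated through year 2 = $234,868 − $174,012 = $60,856.

$60,856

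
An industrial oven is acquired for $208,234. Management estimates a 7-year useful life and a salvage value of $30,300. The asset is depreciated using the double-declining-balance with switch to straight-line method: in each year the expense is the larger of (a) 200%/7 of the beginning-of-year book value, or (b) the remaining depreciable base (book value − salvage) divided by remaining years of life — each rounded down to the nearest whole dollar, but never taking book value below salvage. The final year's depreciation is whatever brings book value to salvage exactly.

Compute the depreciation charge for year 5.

$15,487

Depreciable base = $208,234 − $30,300 = $177,934.
Year 1: DB = ⌊$208,234 × 200%/7⌋ = $59,495; SL = ⌊$177,934/7⌋ = $25,419 → take DB $59,495. Book value $148,739.
Year 2: DB = ⌊$148,739 × 200%/7⌋ = $42,496; SL = ⌊$118,439/6⌋ = $19,739 → take DB $42,496. Book value $106,243.
Year 3: DB = ⌊$106,243 × 200%/7⌋ = $30,355; SL = ⌊$75,943/5⌋ = $15,188 → take DB $30,355. Book value $75,888.
Year 4: DB = ⌊$75,888 × 200%/7⌋ = $21,682; SL = ⌊$45,588/4⌋ = $11,397 → take DB $21,682. Book value $54,206.
Year 5: DB = ⌊$54,206 × 200%/7⌋ = $15,487; SL = ⌊$23,906/3⌋ = $7,968 → take DB $15,487. Book value $38,719.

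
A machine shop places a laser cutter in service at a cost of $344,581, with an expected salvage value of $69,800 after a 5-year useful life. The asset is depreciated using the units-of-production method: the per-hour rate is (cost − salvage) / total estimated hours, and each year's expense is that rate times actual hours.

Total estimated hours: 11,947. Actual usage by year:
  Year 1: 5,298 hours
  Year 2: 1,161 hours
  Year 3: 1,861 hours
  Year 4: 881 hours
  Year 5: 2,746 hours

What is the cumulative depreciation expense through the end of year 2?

Depreciable base = $344,581 − $69,800 = $274,781.
Rate = $274,781 / 11,947 hours = $23 per hour.
Year 1: 5,298 × $23 = $121,854. Book value $222,727.
Year 2: 1,161 × $23 = $26,703. Book value $196,024.
Accumulated through year 2 = $344,581 − $196,024 = $148,557.

$148,557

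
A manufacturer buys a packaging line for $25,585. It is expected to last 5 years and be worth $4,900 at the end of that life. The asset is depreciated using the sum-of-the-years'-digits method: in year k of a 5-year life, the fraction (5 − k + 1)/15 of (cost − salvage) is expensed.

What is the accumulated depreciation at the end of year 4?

Depreciable base = $25,585 − $4,900 = $20,685.
Sum of the years' digits = 5+4+3+2+1 = 15.
Year 1: $20,685 × 5/15 = $6,895. Book value $18,690.
Year 2: $20,685 × 4/15 = $5,516. Book value $13,174.
Year 3: $20,685 × 3/15 = $4,137. Book value $9,037.
Year 4: $20,685 × 2/15 = $2,758. Book value $6,279.
Accumulated through year 4 = $25,585 − $6,279 = $19,306.

$19,306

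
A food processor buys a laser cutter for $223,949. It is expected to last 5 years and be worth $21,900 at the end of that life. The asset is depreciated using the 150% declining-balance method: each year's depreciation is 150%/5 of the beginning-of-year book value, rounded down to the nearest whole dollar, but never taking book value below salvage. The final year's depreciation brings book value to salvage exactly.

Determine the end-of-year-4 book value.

Depreciable base = $223,949 − $21,900 = $202,049.
Year 1: ⌊$223,949 × 150%/5⌋ = $67,184. Book value $156,765.
Year 2: ⌊$156,765 × 150%/5⌋ = $47,029. Book value $109,736.
Year 3: ⌊$109,736 × 150%/5⌋ = $32,920. Book value $76,816.
Year 4: ⌊$76,816 × 150%/5⌋ = $23,044. Book value $53,772.

$53,772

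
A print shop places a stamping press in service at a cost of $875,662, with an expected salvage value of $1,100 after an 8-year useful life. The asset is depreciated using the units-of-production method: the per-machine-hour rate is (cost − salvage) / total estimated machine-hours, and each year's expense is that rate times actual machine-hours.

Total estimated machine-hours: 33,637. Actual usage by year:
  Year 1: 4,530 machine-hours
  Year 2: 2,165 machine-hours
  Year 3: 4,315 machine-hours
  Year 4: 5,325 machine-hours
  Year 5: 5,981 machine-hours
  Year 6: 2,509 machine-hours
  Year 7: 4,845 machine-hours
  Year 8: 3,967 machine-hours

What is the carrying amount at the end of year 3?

$589,402

Depreciable base = $875,662 − $1,100 = $874,562.
Rate = $874,562 / 33,637 machine-hours = $26 per machine-hour.
Year 1: 4,530 × $26 = $117,780. Book value $757,882.
Year 2: 2,165 × $26 = $56,290. Book value $701,592.
Year 3: 4,315 × $26 = $112,190. Book value $589,402.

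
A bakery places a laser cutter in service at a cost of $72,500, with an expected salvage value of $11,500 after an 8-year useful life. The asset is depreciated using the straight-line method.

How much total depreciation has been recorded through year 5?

$38,125

Depreciable base = $72,500 − $11,500 = $61,000.
Annual expense = $61,000 / 8 = $7,625.
End of year 1: book value $64,875.
End of year 2: book value $57,250.
End of year 3: book value $49,625.
End of year 4: book value $42,000.
End of year 5: book value $34,375.
Accumulated through year 5 = $72,500 − $34,375 = $38,125.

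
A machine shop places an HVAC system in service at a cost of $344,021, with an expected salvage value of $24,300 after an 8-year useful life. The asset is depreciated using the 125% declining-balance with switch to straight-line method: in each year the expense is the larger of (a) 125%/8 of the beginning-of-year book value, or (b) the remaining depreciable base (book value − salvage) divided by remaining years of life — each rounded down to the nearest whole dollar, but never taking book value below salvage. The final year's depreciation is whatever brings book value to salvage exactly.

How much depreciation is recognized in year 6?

$36,469

Depreciable base = $344,021 − $24,300 = $319,721.
Year 1: DB = ⌊$344,021 × 125%/8⌋ = $53,753; SL = ⌊$319,721/8⌋ = $39,965 → take DB $53,753. Book value $290,268.
Year 2: DB = ⌊$290,268 × 125%/8⌋ = $45,354; SL = ⌊$265,968/7⌋ = $37,995 → take DB $45,354. Book value $244,914.
Year 3: DB = ⌊$244,914 × 125%/8⌋ = $38,267; SL = ⌊$220,614/6⌋ = $36,769 → take DB $38,267. Book value $206,647.
Year 4: DB = ⌊$206,647 × 125%/8⌋ = $32,288; SL = ⌊$182,347/5⌋ = $36,469 → take SL $36,469. Book value $170,178.
Year 5: DB = ⌊$170,178 × 125%/8⌋ = $26,590; SL = ⌊$145,878/4⌋ = $36,469 → take SL $36,469. Book value $133,709.
Year 6: DB = ⌊$133,709 × 125%/8⌋ = $20,892; SL = ⌊$109,409/3⌋ = $36,469 → take SL $36,469. Book value $97,240.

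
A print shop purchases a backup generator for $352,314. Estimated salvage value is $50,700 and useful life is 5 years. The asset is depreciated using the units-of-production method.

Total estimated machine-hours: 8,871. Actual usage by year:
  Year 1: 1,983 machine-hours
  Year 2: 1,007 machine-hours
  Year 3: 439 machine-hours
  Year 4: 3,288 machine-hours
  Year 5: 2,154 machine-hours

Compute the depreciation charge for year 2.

$34,238

Depreciable base = $352,314 − $50,700 = $301,614.
Rate = $301,614 / 8,871 machine-hours = $34 per machine-hour.
Year 1: 1,983 × $34 = $67,422. Book value $284,892.
Year 2: 1,007 × $34 = $34,238. Book value $250,654.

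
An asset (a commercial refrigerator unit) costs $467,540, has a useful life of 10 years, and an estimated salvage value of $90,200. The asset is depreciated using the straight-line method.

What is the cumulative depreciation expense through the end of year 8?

Depreciable base = $467,540 − $90,200 = $377,340.
Annual expense = $377,340 / 10 = $37,734.
End of year 1: book value $429,806.
End of year 2: book value $392,072.
End of year 3: book value $354,338.
End of year 4: book value $316,604.
End of year 5: book value $278,870.
End of year 6: book value $241,136.
End of year 7: book value $203,402.
End of year 8: book value $165,668.
Accumulated through year 8 = $467,540 − $165,668 = $301,872.

$301,872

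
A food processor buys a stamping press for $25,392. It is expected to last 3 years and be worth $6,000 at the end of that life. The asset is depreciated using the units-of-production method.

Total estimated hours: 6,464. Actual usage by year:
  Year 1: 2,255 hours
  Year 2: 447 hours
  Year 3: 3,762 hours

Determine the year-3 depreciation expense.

$11,286

Depreciable base = $25,392 − $6,000 = $19,392.
Rate = $19,392 / 6,464 hours = $3 per hour.
Year 1: 2,255 × $3 = $6,765. Book value $18,627.
Year 2: 447 × $3 = $1,341. Book value $17,286.
Year 3: 3,762 × $3 = $11,286. Book value $6,000.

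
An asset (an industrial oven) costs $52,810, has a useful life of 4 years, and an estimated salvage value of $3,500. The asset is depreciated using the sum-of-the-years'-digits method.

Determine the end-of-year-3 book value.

$8,431

Depreciable base = $52,810 − $3,500 = $49,310.
Sum of the years' digits = 4+3+2+1 = 10.
Year 1: $49,310 × 4/10 = $19,724. Book value $33,086.
Year 2: $49,310 × 3/10 = $14,793. Book value $18,293.
Year 3: $49,310 × 2/10 = $9,862. Book value $8,431.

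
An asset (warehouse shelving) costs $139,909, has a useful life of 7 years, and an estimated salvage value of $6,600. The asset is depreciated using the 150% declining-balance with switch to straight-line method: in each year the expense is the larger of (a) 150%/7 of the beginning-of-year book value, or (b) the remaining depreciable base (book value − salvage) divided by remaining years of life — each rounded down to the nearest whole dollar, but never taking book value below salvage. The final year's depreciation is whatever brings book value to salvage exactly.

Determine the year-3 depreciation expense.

$18,508

Depreciable base = $139,909 − $6,600 = $133,309.
Year 1: DB = ⌊$139,909 × 150%/7⌋ = $29,980; SL = ⌊$133,309/7⌋ = $19,044 → take DB $29,980. Book value $109,929.
Year 2: DB = ⌊$109,929 × 150%/7⌋ = $23,556; SL = ⌊$103,329/6⌋ = $17,221 → take DB $23,556. Book value $86,373.
Year 3: DB = ⌊$86,373 × 150%/7⌋ = $18,508; SL = ⌊$79,773/5⌋ = $15,954 → take DB $18,508. Book value $67,865.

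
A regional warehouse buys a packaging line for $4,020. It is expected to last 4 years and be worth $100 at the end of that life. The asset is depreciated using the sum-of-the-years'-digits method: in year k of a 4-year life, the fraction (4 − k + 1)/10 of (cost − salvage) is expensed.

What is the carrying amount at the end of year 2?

Depreciable base = $4,020 − $100 = $3,920.
Sum of the years' digits = 4+3+2+1 = 10.
Year 1: $3,920 × 4/10 = $1,568. Book value $2,452.
Year 2: $3,920 × 3/10 = $1,176. Book value $1,276.

$1,276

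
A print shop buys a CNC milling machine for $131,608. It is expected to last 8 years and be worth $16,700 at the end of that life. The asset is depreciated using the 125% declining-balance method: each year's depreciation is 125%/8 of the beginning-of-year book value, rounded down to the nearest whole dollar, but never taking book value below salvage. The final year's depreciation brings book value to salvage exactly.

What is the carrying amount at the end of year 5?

$56,282

Depreciable base = $131,608 − $16,700 = $114,908.
Year 1: ⌊$131,608 × 125%/8⌋ = $20,563. Book value $111,045.
Year 2: ⌊$111,045 × 125%/8⌋ = $17,350. Book value $93,695.
Year 3: ⌊$93,695 × 125%/8⌋ = $14,639. Book value $79,056.
Year 4: ⌊$79,056 × 125%/8⌋ = $12,352. Book value $66,704.
Year 5: ⌊$66,704 × 125%/8⌋ = $10,422. Book value $56,282.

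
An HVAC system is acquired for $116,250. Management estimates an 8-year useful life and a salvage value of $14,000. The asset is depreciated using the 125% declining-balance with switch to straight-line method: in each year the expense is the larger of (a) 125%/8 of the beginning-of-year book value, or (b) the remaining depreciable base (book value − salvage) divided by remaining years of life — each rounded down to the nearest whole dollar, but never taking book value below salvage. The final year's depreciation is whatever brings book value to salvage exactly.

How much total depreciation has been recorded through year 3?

Depreciable base = $116,250 − $14,000 = $102,250.
Year 1: DB = ⌊$116,250 × 125%/8⌋ = $18,164; SL = ⌊$102,250/8⌋ = $12,781 → take DB $18,164. Book value $98,086.
Year 2: DB = ⌊$98,086 × 125%/8⌋ = $15,325; SL = ⌊$84,086/7⌋ = $12,012 → take DB $15,325. Book value $82,761.
Year 3: DB = ⌊$82,761 × 125%/8⌋ = $12,931; SL = ⌊$68,761/6⌋ = $11,460 → take DB $12,931. Book value $69,830.
Accumulated through year 3 = $116,250 − $69,830 = $46,420.

$46,420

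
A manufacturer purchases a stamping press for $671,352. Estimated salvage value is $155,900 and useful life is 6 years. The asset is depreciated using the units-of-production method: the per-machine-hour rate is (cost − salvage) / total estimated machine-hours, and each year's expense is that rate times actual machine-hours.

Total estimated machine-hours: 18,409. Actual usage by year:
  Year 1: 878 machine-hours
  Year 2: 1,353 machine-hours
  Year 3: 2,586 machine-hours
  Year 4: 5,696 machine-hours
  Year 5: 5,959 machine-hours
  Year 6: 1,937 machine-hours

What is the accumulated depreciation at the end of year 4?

Depreciable base = $671,352 − $155,900 = $515,452.
Rate = $515,452 / 18,409 machine-hours = $28 per machine-hour.
Year 1: 878 × $28 = $24,584. Book value $646,768.
Year 2: 1,353 × $28 = $37,884. Book value $608,884.
Year 3: 2,586 × $28 = $72,408. Book value $536,476.
Year 4: 5,696 × $28 = $159,488. Book value $376,988.
Accumulated through year 4 = $671,352 − $376,988 = $294,364.

$294,364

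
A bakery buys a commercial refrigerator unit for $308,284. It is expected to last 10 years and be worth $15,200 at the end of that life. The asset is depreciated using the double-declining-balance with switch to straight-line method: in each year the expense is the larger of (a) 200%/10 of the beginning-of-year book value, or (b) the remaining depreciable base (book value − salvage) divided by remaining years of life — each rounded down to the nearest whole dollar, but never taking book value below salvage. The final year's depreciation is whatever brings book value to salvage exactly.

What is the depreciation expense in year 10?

$16,404

Depreciable base = $308,284 − $15,200 = $293,084.
Year 1: DB = ⌊$308,284 × 200%/10⌋ = $61,656; SL = ⌊$293,084/10⌋ = $29,308 → take DB $61,656. Book value $246,628.
Year 2: DB = ⌊$246,628 × 200%/10⌋ = $49,325; SL = ⌊$231,428/9⌋ = $25,714 → take DB $49,325. Book value $197,303.
Year 3: DB = ⌊$197,303 × 200%/10⌋ = $39,460; SL = ⌊$182,103/8⌋ = $22,762 → take DB $39,460. Book value $157,843.
Year 4: DB = ⌊$157,843 × 200%/10⌋ = $31,568; SL = ⌊$142,643/7⌋ = $20,377 → take DB $31,568. Book value $126,275.
Year 5: DB = ⌊$126,275 × 200%/10⌋ = $25,255; SL = ⌊$111,075/6⌋ = $18,512 → take DB $25,255. Book value $101,020.
Year 6: DB = ⌊$101,020 × 200%/10⌋ = $20,204; SL = ⌊$85,820/5⌋ = $17,164 → take DB $20,204. Book value $80,816.
Year 7: DB = ⌊$80,816 × 200%/10⌋ = $16,163; SL = ⌊$65,616/4⌋ = $16,404 → take SL $16,404. Book value $64,412.
Year 8: DB = ⌊$64,412 × 200%/10⌋ = $12,882; SL = ⌊$49,212/3⌋ = $16,404 → take SL $16,404. Book value $48,008.
Year 9: DB = ⌊$48,008 × 200%/10⌋ = $9,601; SL = ⌊$32,808/2⌋ = $16,404 → take SL $16,404. Book value $31,604.
Year 10 (final): $31,604 − $15,200 = $16,404. Book value $15,200.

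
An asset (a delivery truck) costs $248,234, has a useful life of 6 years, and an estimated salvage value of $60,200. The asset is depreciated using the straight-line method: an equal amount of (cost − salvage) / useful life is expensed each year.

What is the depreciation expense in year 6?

Depreciable base = $248,234 − $60,200 = $188,034.
Annual expense = $188,034 / 6 = $31,339.

$31,339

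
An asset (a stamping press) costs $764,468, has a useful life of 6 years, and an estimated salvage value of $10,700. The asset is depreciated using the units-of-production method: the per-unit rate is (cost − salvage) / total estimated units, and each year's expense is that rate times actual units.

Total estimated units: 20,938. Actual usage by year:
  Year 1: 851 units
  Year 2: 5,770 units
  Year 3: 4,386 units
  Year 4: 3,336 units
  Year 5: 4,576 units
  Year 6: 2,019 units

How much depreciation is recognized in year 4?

$120,096

Depreciable base = $764,468 − $10,700 = $753,768.
Rate = $753,768 / 20,938 units = $36 per unit.
Year 1: 851 × $36 = $30,636. Book value $733,832.
Year 2: 5,770 × $36 = $207,720. Book value $526,112.
Year 3: 4,386 × $36 = $157,896. Book value $368,216.
Year 4: 3,336 × $36 = $120,096. Book value $248,120.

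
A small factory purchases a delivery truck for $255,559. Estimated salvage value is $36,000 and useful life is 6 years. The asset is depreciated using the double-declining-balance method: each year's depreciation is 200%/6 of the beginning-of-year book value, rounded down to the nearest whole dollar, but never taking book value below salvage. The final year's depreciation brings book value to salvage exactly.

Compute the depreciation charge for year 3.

$37,860

Depreciable base = $255,559 − $36,000 = $219,559.
Year 1: ⌊$255,559 × 200%/6⌋ = $85,186. Book value $170,373.
Year 2: ⌊$170,373 × 200%/6⌋ = $56,791. Book value $113,582.
Year 3: ⌊$113,582 × 200%/6⌋ = $37,860. Book value $75,722.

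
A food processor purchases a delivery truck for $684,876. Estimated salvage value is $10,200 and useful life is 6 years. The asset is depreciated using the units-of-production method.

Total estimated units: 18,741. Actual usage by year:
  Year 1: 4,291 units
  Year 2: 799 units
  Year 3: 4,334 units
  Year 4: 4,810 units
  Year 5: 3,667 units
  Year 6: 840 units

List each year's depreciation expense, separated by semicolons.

Depreciable base = $684,876 − $10,200 = $674,676.
Rate = $674,676 / 18,741 units = $36 per unit.
Year 1: 4,291 × $36 = $154,476. Book value $530,400.
Year 2: 799 × $36 = $28,764. Book value $501,636.
Year 3: 4,334 × $36 = $156,024. Book value $345,612.
Year 4: 4,810 × $36 = $173,160. Book value $172,452.
Year 5: 3,667 × $36 = $132,012. Book value $40,440.
Year 6: 840 × $36 = $30,240. Book value $10,200.

$154,476; $28,764; $156,024; $173,160; $132,012; $30,240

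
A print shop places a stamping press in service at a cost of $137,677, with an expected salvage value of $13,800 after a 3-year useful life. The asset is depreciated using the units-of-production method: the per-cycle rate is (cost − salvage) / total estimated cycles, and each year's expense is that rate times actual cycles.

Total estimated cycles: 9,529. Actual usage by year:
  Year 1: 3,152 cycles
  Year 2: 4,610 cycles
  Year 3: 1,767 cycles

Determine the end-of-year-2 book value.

Depreciable base = $137,677 − $13,800 = $123,877.
Rate = $123,877 / 9,529 cycles = $13 per cycle.
Year 1: 3,152 × $13 = $40,976. Book value $96,701.
Year 2: 4,610 × $13 = $59,930. Book value $36,771.

$36,771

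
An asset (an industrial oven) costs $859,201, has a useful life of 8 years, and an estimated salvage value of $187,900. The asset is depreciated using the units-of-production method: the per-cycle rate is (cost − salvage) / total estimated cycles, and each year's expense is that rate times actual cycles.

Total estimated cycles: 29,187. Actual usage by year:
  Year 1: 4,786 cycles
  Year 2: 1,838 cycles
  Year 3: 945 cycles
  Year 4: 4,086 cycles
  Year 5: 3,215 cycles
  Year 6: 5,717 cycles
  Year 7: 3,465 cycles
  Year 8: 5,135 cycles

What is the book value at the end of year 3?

$685,114

Depreciable base = $859,201 − $187,900 = $671,301.
Rate = $671,301 / 29,187 cycles = $23 per cycle.
Year 1: 4,786 × $23 = $110,078. Book value $749,123.
Year 2: 1,838 × $23 = $42,274. Book value $706,849.
Year 3: 945 × $23 = $21,735. Book value $685,114.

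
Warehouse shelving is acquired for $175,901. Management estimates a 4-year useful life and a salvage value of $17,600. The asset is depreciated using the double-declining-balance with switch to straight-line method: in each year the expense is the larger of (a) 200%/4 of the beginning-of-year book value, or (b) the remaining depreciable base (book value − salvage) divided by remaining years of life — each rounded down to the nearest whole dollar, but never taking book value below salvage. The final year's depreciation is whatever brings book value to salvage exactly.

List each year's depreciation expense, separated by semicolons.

$87,950; $43,975; $21,988; $4,388

Depreciable base = $175,901 − $17,600 = $158,301.
Year 1: DB = ⌊$175,901 × 200%/4⌋ = $87,950; SL = ⌊$158,301/4⌋ = $39,575 → take DB $87,950. Book value $87,951.
Year 2: DB = ⌊$87,951 × 200%/4⌋ = $43,975; SL = ⌊$70,351/3⌋ = $23,450 → take DB $43,975. Book value $43,976.
Year 3: DB = ⌊$43,976 × 200%/4⌋ = $21,988; SL = ⌊$26,376/2⌋ = $13,188 → take DB $21,988. Book value $21,988.
Year 4 (final): $21,988 − $17,600 = $4,388. Book value $17,600.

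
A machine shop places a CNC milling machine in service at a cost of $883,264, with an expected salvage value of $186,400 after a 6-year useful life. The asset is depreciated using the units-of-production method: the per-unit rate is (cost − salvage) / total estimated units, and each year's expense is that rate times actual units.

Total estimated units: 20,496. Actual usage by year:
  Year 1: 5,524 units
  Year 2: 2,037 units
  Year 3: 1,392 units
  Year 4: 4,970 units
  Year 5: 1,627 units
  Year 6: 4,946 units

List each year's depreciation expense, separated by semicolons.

$187,816; $69,258; $47,328; $168,980; $55,318; $168,164

Depreciable base = $883,264 − $186,400 = $696,864.
Rate = $696,864 / 20,496 units = $34 per unit.
Year 1: 5,524 × $34 = $187,816. Book value $695,448.
Year 2: 2,037 × $34 = $69,258. Book value $626,190.
Year 3: 1,392 × $34 = $47,328. Book value $578,862.
Year 4: 4,970 × $34 = $168,980. Book value $409,882.
Year 5: 1,627 × $34 = $55,318. Book value $354,564.
Year 6: 4,946 × $34 = $168,164. Book value $186,400.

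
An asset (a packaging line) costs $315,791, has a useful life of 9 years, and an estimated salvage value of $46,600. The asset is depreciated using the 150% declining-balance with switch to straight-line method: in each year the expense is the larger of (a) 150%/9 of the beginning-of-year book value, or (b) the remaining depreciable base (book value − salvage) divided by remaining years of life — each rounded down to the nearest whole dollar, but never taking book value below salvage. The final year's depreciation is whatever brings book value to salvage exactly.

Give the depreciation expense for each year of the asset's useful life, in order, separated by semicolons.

Depreciable base = $315,791 − $46,600 = $269,191.
Year 1: DB = ⌊$315,791 × 150%/9⌋ = $52,631; SL = ⌊$269,191/9⌋ = $29,910 → take DB $52,631. Book value $263,160.
Year 2: DB = ⌊$263,160 × 150%/9⌋ = $43,860; SL = ⌊$216,560/8⌋ = $27,070 → take DB $43,860. Book value $219,300.
Year 3: DB = ⌊$219,300 × 150%/9⌋ = $36,550; SL = ⌊$172,700/7⌋ = $24,671 → take DB $36,550. Book value $182,750.
Year 4: DB = ⌊$182,750 × 150%/9⌋ = $30,458; SL = ⌊$136,150/6⌋ = $22,691 → take DB $30,458. Book value $152,292.
Year 5: DB = ⌊$152,292 × 150%/9⌋ = $25,382; SL = ⌊$105,692/5⌋ = $21,138 → take DB $25,382. Book value $126,910.
Year 6: DB = ⌊$126,910 × 150%/9⌋ = $21,151; SL = ⌊$80,310/4⌋ = $20,077 → take DB $21,151. Book value $105,759.
Year 7: DB = ⌊$105,759 × 150%/9⌋ = $17,626; SL = ⌊$59,159/3⌋ = $19,719 → take SL $19,719. Book value $86,040.
Year 8: DB = ⌊$86,040 × 150%/9⌋ = $14,340; SL = ⌊$39,440/2⌋ = $19,720 → take SL $19,720. Book value $66,320.
Year 9 (final): $66,320 − $46,600 = $19,720. Book value $46,600.

$52,631; $43,860; $36,550; $30,458; $25,382; $21,151; $19,719; $19,720; $19,720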